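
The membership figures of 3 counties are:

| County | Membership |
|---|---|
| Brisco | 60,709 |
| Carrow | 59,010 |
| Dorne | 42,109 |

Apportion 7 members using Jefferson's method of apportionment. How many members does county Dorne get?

2

Standard divisor 161828/7 ≈ 23118.286; standard quotas: Brisco 2.626, Carrow 2.553, Dorne 1.821.
Rounding down gives 2, 2, 1 = 5 seats, so the divisor must be adjusted.
With modified divisor 20000: modified quotas Brisco 3.035, Carrow 2.950, Dorne 2.105.
Rounding down: Brisco 3, Carrow 2, Dorne 2 (total 7).
Dorne receives 2.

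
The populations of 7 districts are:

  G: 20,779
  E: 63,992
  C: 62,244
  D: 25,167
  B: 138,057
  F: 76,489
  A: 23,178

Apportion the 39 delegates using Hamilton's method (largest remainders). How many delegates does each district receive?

G 2, E 6, C 6, D 3, B 13, F 7, A 2

The standard divisor is 409906/39 ≈ 10510.41.
Standard quotas: G 1.9770, E 6.0884, C 5.9221, D 2.3945, B 13.1353, F 7.2775, A 2.2052.
Lower quotas: G 1, E 6, C 5, D 2, B 13, F 7, A 2 (sum 36, leaving 3 seats).
Remainders in descending order: G 0.9770, C 0.9221, D 0.3945, F 0.2775, A 0.2052, B 0.1353, E 0.0884.
Largest remainders: G, C, D receive the extra seats.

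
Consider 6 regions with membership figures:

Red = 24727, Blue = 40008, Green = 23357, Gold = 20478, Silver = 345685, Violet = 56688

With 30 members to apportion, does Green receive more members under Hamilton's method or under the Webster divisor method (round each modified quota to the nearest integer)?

Hamilton: Red 2, Blue 2, Green 2, Gold 1, Silver 20, Violet 3.
Webster: Red 2, Blue 2, Green 1, Gold 1, Silver 21, Violet 3.
Green gets 2 under Hamilton and 1 under Webster.

Hamilton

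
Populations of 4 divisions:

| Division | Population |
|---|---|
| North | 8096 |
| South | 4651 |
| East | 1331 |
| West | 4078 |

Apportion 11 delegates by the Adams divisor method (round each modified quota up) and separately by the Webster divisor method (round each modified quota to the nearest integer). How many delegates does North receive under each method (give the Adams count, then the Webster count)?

Adams: North 4, South 3, East 1, West 3.
Webster: North 5, South 3, East 1, West 2.
North gets 4 under Adams and 5 under Webster.

4 and 5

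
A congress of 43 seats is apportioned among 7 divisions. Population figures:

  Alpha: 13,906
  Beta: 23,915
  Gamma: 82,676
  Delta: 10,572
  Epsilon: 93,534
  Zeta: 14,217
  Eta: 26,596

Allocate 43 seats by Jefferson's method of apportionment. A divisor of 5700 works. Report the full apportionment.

With modified divisor 5700: modified quotas Alpha 2.440, Beta 4.196, Gamma 14.505, Delta 1.855, Epsilon 16.409, Zeta 2.494, Eta 4.666.
Rounding down: Alpha 2, Beta 4, Gamma 14, Delta 1, Epsilon 16, Zeta 2, Eta 4 (total 43).

Alpha 2, Beta 4, Gamma 14, Delta 1, Epsilon 16, Zeta 2, Eta 4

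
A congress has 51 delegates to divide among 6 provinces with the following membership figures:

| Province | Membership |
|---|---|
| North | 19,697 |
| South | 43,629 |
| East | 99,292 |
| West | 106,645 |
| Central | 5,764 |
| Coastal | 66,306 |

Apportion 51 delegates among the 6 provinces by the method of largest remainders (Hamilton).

North=3, South=6, East=15, West=16, Central=1, Coastal=10

The standard divisor is 341333/51 ≈ 6692.804.
Standard quotas: North 2.9430, South 6.5188, East 14.8356, West 15.9343, Central 0.8612, Coastal 9.9071.
Lower quotas: North 2, South 6, East 14, West 15, Central 0, Coastal 9 (sum 46, leaving 5 seats).
Remainders in descending order: North 0.9430, West 0.9343, Coastal 0.9071, Central 0.8612, East 0.8356, South 0.5188.
Largest remainders: North, West, Coastal, Central, East receive the extra seats.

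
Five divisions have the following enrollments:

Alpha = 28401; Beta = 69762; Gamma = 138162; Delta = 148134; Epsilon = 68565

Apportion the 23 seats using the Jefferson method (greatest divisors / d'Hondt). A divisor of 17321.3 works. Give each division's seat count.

Alpha: 1; Beta: 4; Gamma: 7; Delta: 8; Epsilon: 3

With modified divisor 17321.3: modified quotas Alpha 1.640, Beta 4.028, Gamma 7.976, Delta 8.552, Epsilon 3.958.
Rounding down: Alpha 1, Beta 4, Gamma 7, Delta 8, Epsilon 3 (total 23).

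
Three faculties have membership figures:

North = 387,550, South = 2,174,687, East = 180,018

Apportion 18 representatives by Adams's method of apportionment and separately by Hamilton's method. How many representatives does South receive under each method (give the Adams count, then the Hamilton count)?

13 and 14

Adams: North 3, South 13, East 2.
Hamilton: North 3, South 14, East 1.
South gets 13 under Adams and 14 under Hamilton.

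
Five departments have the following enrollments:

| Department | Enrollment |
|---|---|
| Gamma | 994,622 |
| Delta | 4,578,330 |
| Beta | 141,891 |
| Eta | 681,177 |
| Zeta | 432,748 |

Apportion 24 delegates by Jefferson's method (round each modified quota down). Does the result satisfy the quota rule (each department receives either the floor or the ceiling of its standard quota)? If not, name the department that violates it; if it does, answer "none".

Delta

Standard quotas: Gamma 3.496, Delta 16.091, Beta 0.499, Eta 2.394, Zeta 1.521.
Jefferson allocation: Gamma 3, Delta 18, Beta 0, Eta 2, Zeta 1.
Delta has quota 16.091 (lower 16, upper 17) but receives 18 — outside the quota interval.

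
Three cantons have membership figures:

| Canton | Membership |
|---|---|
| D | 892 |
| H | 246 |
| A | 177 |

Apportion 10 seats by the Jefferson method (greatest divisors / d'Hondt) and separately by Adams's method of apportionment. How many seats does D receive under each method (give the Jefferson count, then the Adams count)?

7 and 6

Jefferson: D 7, H 2, A 1.
Adams: D 6, H 2, A 2.
D gets 7 under Jefferson and 6 under Adams.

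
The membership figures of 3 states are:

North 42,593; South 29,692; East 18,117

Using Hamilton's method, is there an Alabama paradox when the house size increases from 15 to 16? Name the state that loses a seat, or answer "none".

none

At 15 seats: North 7, South 5, East 3.
At 16 seats: North 8, South 5, East 3.
No state's allocation decreased.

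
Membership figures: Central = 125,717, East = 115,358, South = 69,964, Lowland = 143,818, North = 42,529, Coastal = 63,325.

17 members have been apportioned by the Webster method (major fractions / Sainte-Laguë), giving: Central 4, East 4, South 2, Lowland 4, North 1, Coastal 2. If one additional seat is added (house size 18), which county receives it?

Lowland

Priority for the next seat is population ÷ (current seats + 0.5).
Priorities: Central 27937.111, East 25635.111, South 27985.600, Lowland 31959.556, North 28352.667, Coastal 25330.000.
Highest priority: Lowland.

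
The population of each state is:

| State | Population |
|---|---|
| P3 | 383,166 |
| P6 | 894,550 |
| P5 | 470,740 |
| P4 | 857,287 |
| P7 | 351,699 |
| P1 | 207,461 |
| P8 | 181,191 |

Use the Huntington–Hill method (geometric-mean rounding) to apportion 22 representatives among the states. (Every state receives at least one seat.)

P3 3, P6 6, P5 3, P4 6, P7 2, P1 1, P8 1

With divisor 151562: modified quotas P3 2.528, P6 5.902, P5 3.106, P4 5.656, P7 2.320, P1 1.369, P8 1.195.
Geometric-mean thresholds: P3 √(2·3)=2.449, P6 √(5·6)=5.477, P5 √(3·4)=3.464, P4 √(5·6)=5.477, P7 √(2·3)=2.449, P1 √(1·2)=1.414, P8 √(1·2)=1.414.
Each quota rounded against its threshold gives P3 3, P6 6, P5 3, P4 6, P7 2, P1 1, P8 1 (total 22).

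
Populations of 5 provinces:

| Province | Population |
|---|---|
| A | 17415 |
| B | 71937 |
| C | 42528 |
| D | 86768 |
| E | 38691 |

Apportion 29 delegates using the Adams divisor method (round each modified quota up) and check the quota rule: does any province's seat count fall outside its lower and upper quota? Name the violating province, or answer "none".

none

Standard quotas: A 1.963, B 8.107, C 4.793, D 9.778, E 4.360.
Adams allocation: A 2, B 8, C 5, D 9, E 5.
Every allocation lies between the lower and upper quota.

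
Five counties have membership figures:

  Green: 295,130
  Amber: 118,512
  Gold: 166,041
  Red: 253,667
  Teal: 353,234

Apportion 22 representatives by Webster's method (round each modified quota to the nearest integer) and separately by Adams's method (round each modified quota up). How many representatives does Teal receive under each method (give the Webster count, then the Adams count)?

Webster: Green 5, Amber 2, Gold 3, Red 5, Teal 7.
Adams: Green 5, Amber 3, Gold 3, Red 5, Teal 6.
Teal gets 7 under Webster and 6 under Adams.

7 and 6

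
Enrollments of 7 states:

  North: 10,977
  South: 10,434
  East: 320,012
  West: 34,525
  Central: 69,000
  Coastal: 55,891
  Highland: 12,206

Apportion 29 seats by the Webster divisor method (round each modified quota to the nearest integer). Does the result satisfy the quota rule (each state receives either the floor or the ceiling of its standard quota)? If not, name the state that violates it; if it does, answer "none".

East

Standard quotas: North 0.620, South 0.590, East 18.089, West 1.952, Central 3.900, Coastal 3.159, Highland 0.690.
Webster allocation: North 1, South 1, East 17, West 2, Central 4, Coastal 3, Highland 1.
East has quota 18.089 (lower 18, upper 19) but receives 17 — outside the quota interval.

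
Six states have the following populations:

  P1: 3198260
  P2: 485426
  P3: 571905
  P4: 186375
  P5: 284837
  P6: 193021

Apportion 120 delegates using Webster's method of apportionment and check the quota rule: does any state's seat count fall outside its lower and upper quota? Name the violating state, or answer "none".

P1

Standard quotas: P1 78.009, P2 11.840, P3 13.949, P4 4.546, P5 6.947, P6 4.708.
Webster allocation: P1 77, P2 12, P3 14, P4 5, P5 7, P6 5.
P1 has quota 78.009 (lower 78, upper 79) but receives 77 — outside the quota interval.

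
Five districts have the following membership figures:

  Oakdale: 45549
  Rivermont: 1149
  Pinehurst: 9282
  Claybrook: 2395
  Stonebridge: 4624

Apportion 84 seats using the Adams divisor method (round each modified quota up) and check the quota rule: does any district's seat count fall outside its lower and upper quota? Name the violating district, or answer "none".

Oakdale

Standard quotas: Oakdale 60.733, Rivermont 1.532, Pinehurst 12.376, Claybrook 3.193, Stonebridge 6.165.
Adams allocation: Oakdale 59, Rivermont 2, Pinehurst 13, Claybrook 4, Stonebridge 6.
Oakdale has quota 60.733 (lower 60, upper 61) but receives 59 — outside the quota interval.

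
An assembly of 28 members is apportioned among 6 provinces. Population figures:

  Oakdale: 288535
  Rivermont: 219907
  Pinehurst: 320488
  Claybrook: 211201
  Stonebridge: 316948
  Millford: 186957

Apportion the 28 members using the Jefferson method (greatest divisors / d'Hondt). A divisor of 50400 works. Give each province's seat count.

Oakdale 5, Rivermont 4, Pinehurst 6, Claybrook 4, Stonebridge 6, Millford 3

With modified divisor 50400: modified quotas Oakdale 5.725, Rivermont 4.363, Pinehurst 6.359, Claybrook 4.190, Stonebridge 6.289, Millford 3.709.
Rounding down: Oakdale 5, Rivermont 4, Pinehurst 6, Claybrook 4, Stonebridge 6, Millford 3 (total 28).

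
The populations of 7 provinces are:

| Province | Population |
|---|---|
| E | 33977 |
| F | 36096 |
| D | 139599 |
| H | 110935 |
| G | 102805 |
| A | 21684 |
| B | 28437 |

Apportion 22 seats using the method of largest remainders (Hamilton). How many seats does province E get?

Standard divisor: 473533 ÷ 22 ≈ 21524.227.
Standard quotas: E 1.5785, F 1.6770, D 6.4857, H 5.1540, G 4.7762, A 1.0074, B 1.3212.
Lower quotas: E 1, F 1, D 6, H 5, G 4, A 1, B 1 (sum 19, leaving 3 seats).
Remainders in descending order: G 0.7762, F 0.6770, E 0.5785, D 0.4857, B 0.3212, H 0.1540, A 0.0074.
Largest remainders: G, F, E receive the extra seats.
E receives 2.

2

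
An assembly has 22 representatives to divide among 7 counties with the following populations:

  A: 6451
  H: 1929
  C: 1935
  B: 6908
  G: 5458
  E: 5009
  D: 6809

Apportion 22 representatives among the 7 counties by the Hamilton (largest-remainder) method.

A: 4; H: 1; C: 1; B: 5; G: 4; E: 3; D: 4

Total 34499; standard divisor 34499/22 ≈ 1568.136.
Standard quotas: A 4.1138, H 1.2301, C 1.2339, B 4.4052, G 3.4806, E 3.1942, D 4.3421.
Lower quotas: A 4, H 1, C 1, B 4, G 3, E 3, D 4 (sum 20, leaving 2 seats).
Remainders in descending order: G 0.4806, B 0.4052, D 0.3421, C 0.2339, H 0.2301, E 0.1942, A 0.1138.
Largest remainders: G, B receive the extra seats.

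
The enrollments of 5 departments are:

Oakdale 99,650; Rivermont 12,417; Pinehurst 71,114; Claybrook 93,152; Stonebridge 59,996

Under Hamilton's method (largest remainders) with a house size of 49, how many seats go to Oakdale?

The standard divisor is 336329/49 ≈ 6863.857.
Standard quotas: Oakdale 14.5181, Rivermont 1.8090, Pinehurst 10.3606, Claybrook 13.5714, Stonebridge 8.7409.
Lower quotas: Oakdale 14, Rivermont 1, Pinehurst 10, Claybrook 13, Stonebridge 8 (sum 46, leaving 3 seats).
Remainders in descending order: Rivermont 0.8090, Stonebridge 0.7409, Claybrook 0.5714, Oakdale 0.5181, Pinehurst 0.3606.
Largest remainders: Rivermont, Stonebridge, Claybrook receive the extra seats.
Oakdale receives 14.

14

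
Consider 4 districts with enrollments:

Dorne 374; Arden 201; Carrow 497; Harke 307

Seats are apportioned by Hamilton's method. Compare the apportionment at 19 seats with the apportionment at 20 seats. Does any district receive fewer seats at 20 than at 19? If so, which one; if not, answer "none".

At 19 seats: Dorne 5, Arden 3, Carrow 7, Harke 4.
At 20 seats: Dorne 5, Arden 3, Carrow 7, Harke 5.
No district's allocation decreased.

none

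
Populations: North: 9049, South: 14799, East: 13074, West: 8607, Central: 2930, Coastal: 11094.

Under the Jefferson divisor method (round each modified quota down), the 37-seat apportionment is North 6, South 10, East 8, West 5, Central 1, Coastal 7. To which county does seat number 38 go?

Central

Priority for the next seat is population ÷ (current seats + 1).
Priorities: North 1292.714, South 1345.364, East 1452.667, West 1434.500, Central 1465.000, Coastal 1386.750.
Highest priority: Central.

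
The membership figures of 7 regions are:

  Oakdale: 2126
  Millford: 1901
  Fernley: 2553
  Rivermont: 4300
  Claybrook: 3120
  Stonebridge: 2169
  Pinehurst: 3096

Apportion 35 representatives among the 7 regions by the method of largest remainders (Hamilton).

Standard divisor: 19265 ÷ 35 ≈ 550.429.
Standard quotas: Oakdale 3.862, Millford 3.454, Fernley 4.638, Rivermont 7.812, Claybrook 5.668, Stonebridge 3.941, Pinehurst 5.625.
Lower quotas: Oakdale 3, Millford 3, Fernley 4, Rivermont 7, Claybrook 5, Stonebridge 3, Pinehurst 5 (sum 30, leaving 5 seats).
Remainders in descending order: Stonebridge 0.941, Oakdale 0.862, Rivermont 0.812, Claybrook 0.668, Fernley 0.638, Pinehurst 0.625, Millford 0.454.
Largest remainders: Stonebridge, Oakdale, Rivermont, Claybrook, Fernley receive the extra seats.

Oakdale=4, Millford=3, Fernley=5, Rivermont=8, Claybrook=6, Stonebridge=4, Pinehurst=5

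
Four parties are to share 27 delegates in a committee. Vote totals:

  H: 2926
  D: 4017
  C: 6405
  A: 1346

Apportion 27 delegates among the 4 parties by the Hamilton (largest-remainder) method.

The standard divisor is 14694/27 ≈ 544.222.
Standard quotas: H 5.3765, D 7.3812, C 11.7691, A 2.4733.
Lower quotas: H 5, D 7, C 11, A 2 (sum 25, leaving 2 seats).
Remainders in descending order: C 0.7691, A 0.4733, D 0.3812, H 0.3765.
The surplus seats go to C, A.

H: 5; D: 7; C: 12; A: 3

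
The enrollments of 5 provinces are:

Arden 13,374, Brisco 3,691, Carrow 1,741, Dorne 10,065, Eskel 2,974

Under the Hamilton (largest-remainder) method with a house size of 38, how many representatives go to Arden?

16

Standard divisor: 31845 ÷ 38 ≈ 838.026.
Standard quotas: Arden 15.9589, Brisco 4.4044, Carrow 2.0775, Dorne 12.0104, Eskel 3.5488.
Lower quotas: Arden 15, Brisco 4, Carrow 2, Dorne 12, Eskel 3 (sum 36, leaving 2 seats).
Remainders in descending order: Arden 0.9589, Eskel 0.5488, Brisco 0.4044, Carrow 0.0775, Dorne 0.0104.
The surplus seats go to Arden, Eskel.
Arden receives 16.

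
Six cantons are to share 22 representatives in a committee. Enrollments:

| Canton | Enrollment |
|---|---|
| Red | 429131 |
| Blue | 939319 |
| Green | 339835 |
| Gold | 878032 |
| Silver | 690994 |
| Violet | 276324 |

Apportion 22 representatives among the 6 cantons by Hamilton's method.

Total 3553635; standard divisor 3553635/22 ≈ 161528.864.
Standard quotas: Red 2.6567, Blue 5.8152, Green 2.1039, Gold 5.4358, Silver 4.2778, Violet 1.7107.
Lower quotas: Red 2, Blue 5, Green 2, Gold 5, Silver 4, Violet 1 (sum 19, leaving 3 seats).
Remainders in descending order: Blue 0.8152, Violet 0.7107, Red 0.6567, Gold 0.4358, Silver 0.2778, Green 0.1039.
The surplus seats go to Blue, Violet, Red.

Red 3, Blue 6, Green 2, Gold 5, Silver 4, Violet 2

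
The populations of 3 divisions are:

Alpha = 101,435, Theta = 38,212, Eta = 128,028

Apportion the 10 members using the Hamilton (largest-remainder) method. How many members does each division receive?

The standard divisor is 267675/10 ≈ 26767.5.
Standard quotas: Alpha 3.7895, Theta 1.4276, Eta 4.7830.
Lower quotas: Alpha 3, Theta 1, Eta 4 (sum 8, leaving 2 seats).
Remainders in descending order: Alpha 0.7895, Eta 0.7830, Theta 0.4276.
Largest remainders: Alpha, Eta receive the extra seats.

Alpha 4, Theta 1, Eta 5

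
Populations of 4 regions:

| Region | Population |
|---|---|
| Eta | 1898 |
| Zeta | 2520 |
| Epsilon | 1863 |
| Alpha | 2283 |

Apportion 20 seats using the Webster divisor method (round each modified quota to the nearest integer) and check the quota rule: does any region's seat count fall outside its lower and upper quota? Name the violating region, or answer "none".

none

Standard quotas: Eta 4.433, Zeta 5.885, Epsilon 4.351, Alpha 5.332.
Webster allocation: Eta 5, Zeta 6, Epsilon 4, Alpha 5.
Every allocation lies between the lower and upper quota.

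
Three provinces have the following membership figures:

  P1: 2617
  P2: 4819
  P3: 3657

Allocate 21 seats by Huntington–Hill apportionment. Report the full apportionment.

With divisor 536: modified quotas P1 4.882, P2 8.991, P3 6.823.
Geometric-mean thresholds: P1 √(4·5)=4.472, P2 √(8·9)=8.485, P3 √(6·7)=6.481.
Each quota rounded against its threshold gives P1 5, P2 9, P3 7 (total 21).

P1 5; P2 9; P3 7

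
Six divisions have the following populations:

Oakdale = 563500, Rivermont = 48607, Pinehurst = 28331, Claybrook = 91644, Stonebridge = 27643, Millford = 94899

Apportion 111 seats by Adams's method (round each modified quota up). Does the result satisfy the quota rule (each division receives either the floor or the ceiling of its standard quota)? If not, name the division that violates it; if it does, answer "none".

Standard quotas: Oakdale 73.188, Rivermont 6.313, Pinehurst 3.680, Claybrook 11.903, Stonebridge 3.590, Millford 12.326.
Adams allocation: Oakdale 72, Rivermont 7, Pinehurst 4, Claybrook 12, Stonebridge 4, Millford 12.
Oakdale has quota 73.188 (lower 73, upper 74) but receives 72 — outside the quota interval.

Oakdale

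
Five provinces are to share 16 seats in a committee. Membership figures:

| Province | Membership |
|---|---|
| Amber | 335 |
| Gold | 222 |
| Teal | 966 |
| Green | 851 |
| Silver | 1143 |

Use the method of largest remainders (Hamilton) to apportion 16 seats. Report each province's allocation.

Amber=2, Gold=1, Teal=4, Green=4, Silver=5

The standard divisor is 3517/16 ≈ 219.812.
Standard quotas: Amber 1.524, Gold 1.010, Teal 4.395, Green 3.871, Silver 5.200.
Lower quotas: Amber 1, Gold 1, Teal 4, Green 3, Silver 5 (sum 14, leaving 2 seats).
Remainders in descending order: Green 0.871, Amber 0.524, Teal 0.395, Silver 0.200, Gold 0.010.
The surplus seats go to Green, Amber.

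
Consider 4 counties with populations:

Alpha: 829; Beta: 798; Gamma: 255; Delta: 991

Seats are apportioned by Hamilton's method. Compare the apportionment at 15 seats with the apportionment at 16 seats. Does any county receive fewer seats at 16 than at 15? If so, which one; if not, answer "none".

At 15 seats: Alpha 4, Beta 4, Gamma 2, Delta 5.
At 16 seats: Alpha 5, Beta 4, Gamma 1, Delta 6.
Gamma drops from 2 to 1.

Gamma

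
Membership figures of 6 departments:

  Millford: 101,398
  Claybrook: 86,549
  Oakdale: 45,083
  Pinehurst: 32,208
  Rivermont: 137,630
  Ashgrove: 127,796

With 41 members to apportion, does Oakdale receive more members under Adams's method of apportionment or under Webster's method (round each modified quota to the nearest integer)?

Adams

Adams: Millford 8, Claybrook 7, Oakdale 4, Pinehurst 3, Rivermont 10, Ashgrove 9.
Webster: Millford 8, Claybrook 7, Oakdale 3, Pinehurst 2, Rivermont 11, Ashgrove 10.
Oakdale gets 4 under Adams and 3 under Webster.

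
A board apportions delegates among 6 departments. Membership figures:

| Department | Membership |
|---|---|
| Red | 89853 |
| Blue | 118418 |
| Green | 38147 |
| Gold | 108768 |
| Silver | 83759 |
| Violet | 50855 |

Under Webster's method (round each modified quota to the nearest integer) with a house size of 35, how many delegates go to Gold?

Standard divisor 489800/35 ≈ 13994.286; standard quotas: Red 6.421, Blue 8.462, Green 2.726, Gold 7.772, Silver 5.985, Violet 3.634.
Rounding to the nearest integer gives Red 6, Blue 8, Green 3, Gold 8, Silver 6, Violet 4 — total 35, matching the house size, so no adjustment is needed.
Gold receives 8.

8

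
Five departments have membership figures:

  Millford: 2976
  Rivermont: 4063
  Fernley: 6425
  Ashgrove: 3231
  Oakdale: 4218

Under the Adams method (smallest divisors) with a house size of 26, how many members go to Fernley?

Standard divisor 20913/26 ≈ 804.346; standard quotas: Millford 3.700, Rivermont 5.051, Fernley 7.988, Ashgrove 4.017, Oakdale 5.244.
Rounding up gives 4, 6, 8, 5, 6 = 29 seats, so the divisor must be adjusted.
With modified divisor 900: modified quotas Millford 3.307, Rivermont 4.514, Fernley 7.139, Ashgrove 3.590, Oakdale 4.687.
Rounding up: Millford 4, Rivermont 5, Fernley 8, Ashgrove 4, Oakdale 5 (total 26).
Fernley receives 8.

8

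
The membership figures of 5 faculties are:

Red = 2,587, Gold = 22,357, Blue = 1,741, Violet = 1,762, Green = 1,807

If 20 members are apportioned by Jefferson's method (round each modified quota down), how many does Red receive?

Standard divisor 30254/20 ≈ 1512.7; standard quotas: Red 1.710, Gold 14.780, Blue 1.151, Violet 1.165, Green 1.195.
Rounding down gives 1, 14, 1, 1, 1 = 18 seats, so the divisor must be adjusted.
With modified divisor 1360: modified quotas Red 1.902, Gold 16.439, Blue 1.280, Violet 1.296, Green 1.329.
Rounding down: Red 1, Gold 16, Blue 1, Violet 1, Green 1 (total 20).
Red receives 1.

1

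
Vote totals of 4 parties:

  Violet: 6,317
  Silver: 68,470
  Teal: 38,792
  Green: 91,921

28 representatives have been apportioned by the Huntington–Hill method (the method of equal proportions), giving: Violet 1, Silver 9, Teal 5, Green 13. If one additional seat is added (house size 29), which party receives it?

Priority for the next seat is population ÷ (√(s·(s+1))).
Priorities: Violet 4466.794, Silver 7217.372, Teal 7082.418, Green 6813.638.
Highest priority: Silver.

Silver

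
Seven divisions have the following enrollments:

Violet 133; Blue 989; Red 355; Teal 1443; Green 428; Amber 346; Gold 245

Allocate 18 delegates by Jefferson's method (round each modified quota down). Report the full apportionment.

Standard divisor 3939/18 ≈ 218.833; standard quotas: Violet 0.608, Blue 4.519, Red 1.622, Teal 6.594, Green 1.956, Amber 1.581, Gold 1.120.
Rounding down gives 0, 4, 1, 6, 1, 1, 1 = 14 seats, so the divisor must be adjusted.
With modified divisor 179.51: modified quotas Violet 0.741, Blue 5.509, Red 1.978, Teal 8.039, Green 2.384, Amber 1.927, Gold 1.365.
Rounding down: Violet 0, Blue 5, Red 1, Teal 8, Green 2, Amber 1, Gold 1 (total 18).

Violet 0, Blue 5, Red 1, Teal 8, Green 2, Amber 1, Gold 1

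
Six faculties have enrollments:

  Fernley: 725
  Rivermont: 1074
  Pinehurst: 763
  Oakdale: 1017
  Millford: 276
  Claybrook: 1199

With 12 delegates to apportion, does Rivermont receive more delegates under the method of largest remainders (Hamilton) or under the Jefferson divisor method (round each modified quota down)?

Hamilton: Fernley 2, Rivermont 2, Pinehurst 2, Oakdale 2, Millford 1, Claybrook 3.
Jefferson: Fernley 2, Rivermont 3, Pinehurst 2, Oakdale 2, Millford 0, Claybrook 3.
Rivermont gets 2 under Hamilton and 3 under Jefferson.

Jefferson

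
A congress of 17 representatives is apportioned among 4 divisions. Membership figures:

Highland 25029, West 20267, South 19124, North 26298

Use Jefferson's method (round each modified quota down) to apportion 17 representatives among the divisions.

Highland: 5; West: 4; South: 3; North: 5

Standard divisor 90718/17 ≈ 5336.353; standard quotas: Highland 4.690, West 3.798, South 3.584, North 4.928.
Rounding down gives 4, 3, 3, 4 = 14 seats, so the divisor must be adjusted.
With modified divisor 4900: modified quotas Highland 5.108, West 4.136, South 3.903, North 5.367.
Rounding down: Highland 5, West 4, South 3, North 5 (total 17).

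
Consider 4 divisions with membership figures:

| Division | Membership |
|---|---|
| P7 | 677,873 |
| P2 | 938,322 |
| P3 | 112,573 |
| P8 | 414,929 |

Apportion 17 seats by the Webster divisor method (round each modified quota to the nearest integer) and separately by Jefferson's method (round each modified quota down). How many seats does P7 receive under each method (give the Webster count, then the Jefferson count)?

Webster: P7 5, P2 8, P3 1, P8 3.
Jefferson: P7 6, P2 8, P3 0, P8 3.
P7 gets 5 under Webster and 6 under Jefferson.

5 and 6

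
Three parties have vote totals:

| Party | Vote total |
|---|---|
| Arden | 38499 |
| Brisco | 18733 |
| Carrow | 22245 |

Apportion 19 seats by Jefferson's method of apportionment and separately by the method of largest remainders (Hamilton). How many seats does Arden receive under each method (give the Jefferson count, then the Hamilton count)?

Jefferson: Arden 10, Brisco 4, Carrow 5.
Hamilton: Arden 9, Brisco 5, Carrow 5.
Arden gets 10 under Jefferson and 9 under Hamilton.

10 and 9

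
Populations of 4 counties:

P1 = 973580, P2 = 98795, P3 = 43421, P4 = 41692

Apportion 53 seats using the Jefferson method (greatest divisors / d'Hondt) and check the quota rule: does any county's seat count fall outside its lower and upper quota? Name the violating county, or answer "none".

P1

Standard quotas: P1 44.579, P2 4.524, P3 1.988, P4 1.909.
Jefferson allocation: P1 46, P2 4, P3 2, P4 1.
P1 has quota 44.579 (lower 44, upper 45) but receives 46 — outside the quota interval.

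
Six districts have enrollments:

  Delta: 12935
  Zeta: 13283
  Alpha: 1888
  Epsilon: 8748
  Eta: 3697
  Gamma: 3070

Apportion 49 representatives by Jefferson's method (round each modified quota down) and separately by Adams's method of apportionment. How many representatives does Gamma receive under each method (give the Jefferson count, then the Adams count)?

Jefferson: Delta 15, Zeta 15, Alpha 2, Epsilon 10, Eta 4, Gamma 3.
Adams: Delta 14, Zeta 15, Alpha 2, Epsilon 10, Eta 4, Gamma 4.
Gamma gets 3 under Jefferson and 4 under Adams.

3 and 4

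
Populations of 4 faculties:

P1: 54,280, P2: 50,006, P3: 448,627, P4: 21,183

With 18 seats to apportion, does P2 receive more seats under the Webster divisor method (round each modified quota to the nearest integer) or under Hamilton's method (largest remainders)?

Webster: P1 2, P2 2, P3 13, P4 1.
Hamilton: P1 2, P2 1, P3 14, P4 1.
P2 gets 2 under Webster and 1 under Hamilton.

Webster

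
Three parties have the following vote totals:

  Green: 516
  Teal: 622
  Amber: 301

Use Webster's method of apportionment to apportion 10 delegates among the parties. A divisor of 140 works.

Green=4, Teal=4, Amber=2

With modified divisor 140: modified quotas Green 3.686, Teal 4.443, Amber 2.150.
Rounding to the nearest integer: Green 4, Teal 4, Amber 2 (total 10).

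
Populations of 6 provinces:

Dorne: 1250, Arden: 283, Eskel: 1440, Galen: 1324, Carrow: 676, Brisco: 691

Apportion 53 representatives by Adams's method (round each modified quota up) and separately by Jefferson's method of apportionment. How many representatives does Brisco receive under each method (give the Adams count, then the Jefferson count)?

7 and 6

Adams: Dorne 12, Arden 3, Eskel 13, Galen 12, Carrow 6, Brisco 7.
Jefferson: Dorne 12, Arden 2, Eskel 14, Galen 13, Carrow 6, Brisco 6.
Brisco gets 7 under Adams and 6 under Jefferson.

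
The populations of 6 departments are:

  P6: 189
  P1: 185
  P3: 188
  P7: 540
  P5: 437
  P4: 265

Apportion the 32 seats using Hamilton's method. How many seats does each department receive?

Standard divisor: 1804 ÷ 32 ≈ 56.375.
Standard quotas: P6 3.353, P1 3.282, P3 3.335, P7 9.579, P5 7.752, P4 4.701.
Lower quotas: P6 3, P1 3, P3 3, P7 9, P5 7, P4 4 (sum 29, leaving 3 seats).
Remainders in descending order: P5 0.752, P4 0.701, P7 0.579, P6 0.353, P3 0.335, P1 0.282.
Largest remainders: P5, P4, P7 receive the extra seats.

P6=3, P1=3, P3=3, P7=10, P5=8, P4=5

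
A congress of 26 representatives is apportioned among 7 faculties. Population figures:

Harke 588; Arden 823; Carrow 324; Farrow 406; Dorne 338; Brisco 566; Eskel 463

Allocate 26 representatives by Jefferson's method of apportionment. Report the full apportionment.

Harke 5; Arden 7; Carrow 2; Farrow 3; Dorne 2; Brisco 4; Eskel 3

Standard divisor 3508/26 ≈ 134.923; standard quotas: Harke 4.358, Arden 6.100, Carrow 2.401, Farrow 3.009, Dorne 2.505, Brisco 4.195, Eskel 3.432.
Rounding down gives 4, 6, 2, 3, 2, 4, 3 = 24 seats, so the divisor must be adjusted.
With modified divisor 117: modified quotas Harke 5.026, Arden 7.034, Carrow 2.769, Farrow 3.470, Dorne 2.889, Brisco 4.838, Eskel 3.957.
Rounding down: Harke 5, Arden 7, Carrow 2, Farrow 3, Dorne 2, Brisco 4, Eskel 3 (total 26).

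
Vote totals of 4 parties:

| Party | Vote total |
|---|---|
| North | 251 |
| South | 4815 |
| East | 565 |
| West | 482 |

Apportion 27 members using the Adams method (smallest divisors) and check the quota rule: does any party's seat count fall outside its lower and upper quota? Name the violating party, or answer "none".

Standard quotas: North 1.109, South 21.267, East 2.496, West 2.129.
Adams allocation: North 2, South 20, East 3, West 2.
South has quota 21.267 (lower 21, upper 22) but receives 20 — outside the quota interval.

South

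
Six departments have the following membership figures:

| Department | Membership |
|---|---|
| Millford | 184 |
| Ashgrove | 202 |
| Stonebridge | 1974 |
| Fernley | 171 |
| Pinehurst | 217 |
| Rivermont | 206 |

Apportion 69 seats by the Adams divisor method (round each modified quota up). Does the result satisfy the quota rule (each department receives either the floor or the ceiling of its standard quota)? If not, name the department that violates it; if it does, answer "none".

Stonebridge

Standard quotas: Millford 4.298, Ashgrove 4.718, Stonebridge 46.109, Fernley 3.994, Pinehurst 5.069, Rivermont 4.812.
Adams allocation: Millford 5, Ashgrove 5, Stonebridge 45, Fernley 4, Pinehurst 5, Rivermont 5.
Stonebridge has quota 46.109 (lower 46, upper 47) but receives 45 — outside the quota interval.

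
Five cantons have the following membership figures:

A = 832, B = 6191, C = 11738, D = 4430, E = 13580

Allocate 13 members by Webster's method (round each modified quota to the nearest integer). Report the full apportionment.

Standard divisor 36771/13 ≈ 2828.538; standard quotas: A 0.294, B 2.189, C 4.150, D 1.566, E 4.801.
Rounding to the nearest integer gives A 0, B 2, C 4, D 2, E 5 — total 13, matching the house size, so no adjustment is needed.

A 0; B 2; C 4; D 2; E 5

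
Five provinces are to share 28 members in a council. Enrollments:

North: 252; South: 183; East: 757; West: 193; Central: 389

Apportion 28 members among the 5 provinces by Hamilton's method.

The standard divisor is 1774/28 ≈ 63.357.
Standard quotas: North 3.977, South 2.888, East 11.948, West 3.046, Central 6.140.
Lower quotas: North 3, South 2, East 11, West 3, Central 6 (sum 25, leaving 3 seats).
Remainders in descending order: North 0.977, East 0.948, South 0.888, Central 0.140, West 0.046.
Largest remainders: North, East, South receive the extra seats.

North 4, South 3, East 12, West 3, Central 6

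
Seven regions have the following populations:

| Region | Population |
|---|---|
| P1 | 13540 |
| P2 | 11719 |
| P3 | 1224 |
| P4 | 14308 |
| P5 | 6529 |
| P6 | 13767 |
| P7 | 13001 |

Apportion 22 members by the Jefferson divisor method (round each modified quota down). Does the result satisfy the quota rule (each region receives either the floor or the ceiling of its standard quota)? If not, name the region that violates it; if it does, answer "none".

Standard quotas: P1 4.021, P2 3.480, P3 0.363, P4 4.249, P5 1.939, P6 4.088, P7 3.861.
Jefferson allocation: P1 4, P2 4, P3 0, P4 4, P5 2, P6 4, P7 4.
Every allocation lies between the lower and upper quota.

none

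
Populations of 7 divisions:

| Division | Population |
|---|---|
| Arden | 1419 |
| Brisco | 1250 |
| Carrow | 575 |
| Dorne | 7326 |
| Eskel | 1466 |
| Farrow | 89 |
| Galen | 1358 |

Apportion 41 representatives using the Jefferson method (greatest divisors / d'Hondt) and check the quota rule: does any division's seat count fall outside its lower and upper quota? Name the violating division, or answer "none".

Dorne

Standard quotas: Arden 4.315, Brisco 3.801, Carrow 1.748, Dorne 22.277, Eskel 4.458, Farrow 0.271, Galen 4.129.
Jefferson allocation: Arden 4, Brisco 4, Carrow 1, Dorne 24, Eskel 4, Farrow 0, Galen 4.
Dorne has quota 22.277 (lower 22, upper 23) but receives 24 — outside the quota interval.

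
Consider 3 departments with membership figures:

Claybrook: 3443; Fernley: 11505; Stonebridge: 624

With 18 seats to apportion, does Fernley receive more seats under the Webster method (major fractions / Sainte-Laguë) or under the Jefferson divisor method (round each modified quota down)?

Jefferson

Webster: Claybrook 4, Fernley 13, Stonebridge 1.
Jefferson: Claybrook 4, Fernley 14, Stonebridge 0.
Fernley gets 13 under Webster and 14 under Jefferson.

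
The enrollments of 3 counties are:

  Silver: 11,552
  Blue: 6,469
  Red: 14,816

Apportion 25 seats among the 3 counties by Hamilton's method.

The standard divisor is 32837/25 ≈ 1313.48.
Standard quotas: Silver 8.7950, Blue 4.9251, Red 11.2800.
Lower quotas: Silver 8, Blue 4, Red 11 (sum 23, leaving 2 seats).
Remainders in descending order: Blue 0.9251, Silver 0.7950, Red 0.2800.
The surplus seats go to Blue, Silver.

Silver 9, Blue 5, Red 11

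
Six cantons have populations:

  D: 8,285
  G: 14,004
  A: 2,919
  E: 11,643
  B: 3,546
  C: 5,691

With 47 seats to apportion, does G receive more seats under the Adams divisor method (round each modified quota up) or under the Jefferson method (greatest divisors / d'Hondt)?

Jefferson

Adams: D 8, G 14, A 3, E 12, B 4, C 6.
Jefferson: D 8, G 15, A 3, E 12, B 3, C 6.
G gets 14 under Adams and 15 under Jefferson.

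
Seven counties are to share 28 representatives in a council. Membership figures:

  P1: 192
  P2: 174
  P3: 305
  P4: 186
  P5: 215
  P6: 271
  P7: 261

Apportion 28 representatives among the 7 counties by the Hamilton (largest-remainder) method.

Standard divisor: 1604 ÷ 28 ≈ 57.286.
Standard quotas: P1 3.352, P2 3.037, P3 5.324, P4 3.247, P5 3.753, P6 4.731, P7 4.556.
Lower quotas: P1 3, P2 3, P3 5, P4 3, P5 3, P6 4, P7 4 (sum 25, leaving 3 seats).
Remainders in descending order: P5 0.753, P6 0.731, P7 0.556, P1 0.352, P3 0.324, P4 0.247, P2 0.037.
Largest remainders: P5, P6, P7 receive the extra seats.

P1 3, P2 3, P3 5, P4 3, P5 4, P6 5, P7 5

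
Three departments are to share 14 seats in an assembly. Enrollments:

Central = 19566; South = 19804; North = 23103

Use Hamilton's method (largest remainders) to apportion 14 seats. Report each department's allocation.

Central: 4; South: 5; North: 5

The standard divisor is 62473/14 ≈ 4462.357.
Standard quotas: Central 4.3847, South 4.4380, North 5.1773.
Lower quotas: Central 4, South 4, North 5 (sum 13, leaving 1 seat).
Remainders in descending order: South 0.4380, Central 0.3847, North 0.1773.
The surplus seat goes to South.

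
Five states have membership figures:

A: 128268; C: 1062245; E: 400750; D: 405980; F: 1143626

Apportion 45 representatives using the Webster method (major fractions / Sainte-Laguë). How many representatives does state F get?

Standard divisor 3140869/45 ≈ 69797.089; standard quotas: A 1.838, C 15.219, E 5.742, D 5.817, F 16.385.
Rounding to the nearest integer gives A 2, C 15, E 6, D 6, F 16 — total 45, matching the house size, so no adjustment is needed.
F receives 16.

16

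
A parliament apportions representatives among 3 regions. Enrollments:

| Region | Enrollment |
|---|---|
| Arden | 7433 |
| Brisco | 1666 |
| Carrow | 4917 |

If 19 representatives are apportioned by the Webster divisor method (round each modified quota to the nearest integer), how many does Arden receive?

10

Standard divisor 14016/19 ≈ 737.684; standard quotas: Arden 10.076, Brisco 2.258, Carrow 6.665.
Rounding to the nearest integer gives Arden 10, Brisco 2, Carrow 7 — total 19, matching the house size, so no adjustment is needed.
Arden receives 10.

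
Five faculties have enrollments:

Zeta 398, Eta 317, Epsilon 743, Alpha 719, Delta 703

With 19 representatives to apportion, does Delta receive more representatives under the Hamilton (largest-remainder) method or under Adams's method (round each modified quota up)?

Hamilton

Hamilton: Zeta 2, Eta 2, Epsilon 5, Alpha 5, Delta 5.
Adams: Zeta 3, Eta 2, Epsilon 5, Alpha 5, Delta 4.
Delta gets 5 under Hamilton and 4 under Adams.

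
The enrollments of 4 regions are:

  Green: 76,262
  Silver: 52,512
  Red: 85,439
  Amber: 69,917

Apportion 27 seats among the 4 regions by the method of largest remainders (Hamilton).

Green: 7, Silver: 5, Red: 8, Amber: 7

Total 284130; standard divisor 284130/27 ≈ 10523.333.
Standard quotas: Green 7.2469, Silver 4.9901, Red 8.1190, Amber 6.6440.
Lower quotas: Green 7, Silver 4, Red 8, Amber 6 (sum 25, leaving 2 seats).
Remainders in descending order: Silver 0.9901, Amber 0.6440, Green 0.2469, Red 0.1190.
Largest remainders: Silver, Amber receive the extra seats.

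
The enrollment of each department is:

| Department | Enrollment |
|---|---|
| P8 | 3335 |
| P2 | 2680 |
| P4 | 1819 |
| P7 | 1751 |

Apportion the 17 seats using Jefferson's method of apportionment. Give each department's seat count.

P8: 6, P2: 5, P4: 3, P7: 3

Standard divisor 9585/17 ≈ 563.824; standard quotas: P8 5.915, P2 4.753, P4 3.226, P7 3.106.
Rounding down gives 5, 4, 3, 3 = 15 seats, so the divisor must be adjusted.
With modified divisor 500: modified quotas P8 6.670, P2 5.360, P4 3.638, P7 3.502.
Rounding down: P8 6, P2 5, P4 3, P7 3 (total 17).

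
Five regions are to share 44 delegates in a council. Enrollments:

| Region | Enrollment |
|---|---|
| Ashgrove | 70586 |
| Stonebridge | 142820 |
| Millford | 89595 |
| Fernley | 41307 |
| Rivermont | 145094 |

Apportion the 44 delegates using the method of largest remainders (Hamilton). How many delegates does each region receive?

Total 489402; standard divisor 489402/44 ≈ 11122.773.
Standard quotas: Ashgrove 6.3461, Stonebridge 12.8403, Millford 8.0551, Fernley 3.7137, Rivermont 13.0448.
Lower quotas: Ashgrove 6, Stonebridge 12, Millford 8, Fernley 3, Rivermont 13 (sum 42, leaving 2 seats).
Remainders in descending order: Stonebridge 0.8403, Fernley 0.7137, Ashgrove 0.3461, Millford 0.0551, Rivermont 0.0448.
Largest remainders: Stonebridge, Fernley receive the extra seats.

Ashgrove=6, Stonebridge=13, Millford=8, Fernley=4, Rivermont=13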